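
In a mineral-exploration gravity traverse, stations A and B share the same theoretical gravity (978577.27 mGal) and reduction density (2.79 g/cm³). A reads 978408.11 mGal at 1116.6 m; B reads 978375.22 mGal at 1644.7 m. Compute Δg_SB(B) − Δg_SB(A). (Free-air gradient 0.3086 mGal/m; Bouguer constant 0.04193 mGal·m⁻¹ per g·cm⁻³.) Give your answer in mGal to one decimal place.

68.3

Δg_SB(A) = 978408.11 − 978577.27 + 0.3086×1116.6 − 0.04193×2.79×1116.6 = 44.80 mGal
Δg_SB(B) = 978375.22 − 978577.27 + 0.3086×1644.7 − 0.04193×2.79×1644.7 = 113.10 mGal
Difference = 113.10 − (44.80) = 68.30 mGal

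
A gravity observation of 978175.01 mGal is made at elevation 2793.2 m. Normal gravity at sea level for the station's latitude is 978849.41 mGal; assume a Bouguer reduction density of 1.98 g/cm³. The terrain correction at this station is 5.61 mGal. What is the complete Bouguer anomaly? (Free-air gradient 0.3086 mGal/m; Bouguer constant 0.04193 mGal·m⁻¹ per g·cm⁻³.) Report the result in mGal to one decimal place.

-38.7

Free-air correction = 0.3086 × 2793.2 = 861.98 mGal
Free-air anomaly = 978175.01 − 978849.41 + (861.98) = 187.58 mGal
Bouguer slab correction = 0.04193 × 1.98 × 2793.2 = 231.90 mGal
Simple Bouguer anomaly = 187.58 − (231.90) = -44.32 mGal
Complete Bouguer anomaly = -44.32 + 5.61 = -38.71 mGal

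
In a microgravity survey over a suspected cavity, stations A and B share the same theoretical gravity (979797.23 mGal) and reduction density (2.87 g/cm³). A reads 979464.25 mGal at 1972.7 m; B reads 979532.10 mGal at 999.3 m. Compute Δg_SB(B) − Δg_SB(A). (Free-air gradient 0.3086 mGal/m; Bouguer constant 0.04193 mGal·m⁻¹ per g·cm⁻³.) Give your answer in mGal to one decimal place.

-115.4

Δg_SB(A) = 979464.25 − 979797.23 + 0.3086×1972.7 − 0.04193×2.87×1972.7 = 38.40 mGal
Δg_SB(B) = 979532.10 − 979797.23 + 0.3086×999.3 − 0.04193×2.87×999.3 = -77.00 mGal
Difference = -77.00 − (38.40) = -115.40 mGal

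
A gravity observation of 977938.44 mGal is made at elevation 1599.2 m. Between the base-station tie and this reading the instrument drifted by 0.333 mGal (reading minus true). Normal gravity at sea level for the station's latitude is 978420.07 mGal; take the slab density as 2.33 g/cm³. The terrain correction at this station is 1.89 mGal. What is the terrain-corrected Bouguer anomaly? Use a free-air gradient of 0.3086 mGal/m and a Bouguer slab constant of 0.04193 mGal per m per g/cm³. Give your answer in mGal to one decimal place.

Drift-corrected reading = 977938.44 − (0.333) = 977938.107 mGal
Free-air correction = 0.3086 × 1599.2 = 493.51 mGal
Free-air anomaly = 977938.107 − 978420.07 + (493.51) = 11.547 mGal
Bouguer slab correction = 0.04193 × 2.33 × 1599.2 = 156.24 mGal
Simple Bouguer anomaly = 11.547 − (156.24) = -144.693 mGal
Complete Bouguer anomaly = -144.693 + 1.89 = -142.803 mGal

-142.8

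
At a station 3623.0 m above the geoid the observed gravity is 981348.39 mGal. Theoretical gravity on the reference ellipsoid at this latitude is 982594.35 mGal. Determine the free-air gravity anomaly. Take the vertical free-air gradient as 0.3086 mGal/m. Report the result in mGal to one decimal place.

-127.9

Free-air correction = 0.3086 × 3623.0 = 1118.06 mGal
Free-air anomaly = 981348.39 − 982594.35 + (1118.06) = -127.90 mGal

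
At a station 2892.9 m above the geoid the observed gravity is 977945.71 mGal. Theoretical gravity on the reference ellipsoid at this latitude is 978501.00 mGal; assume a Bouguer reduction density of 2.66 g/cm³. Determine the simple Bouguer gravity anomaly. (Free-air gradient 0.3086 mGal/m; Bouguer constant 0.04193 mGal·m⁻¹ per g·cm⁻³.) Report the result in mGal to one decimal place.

Free-air correction = 0.3086 × 2892.9 = 892.75 mGal
Free-air anomaly = 977945.71 − 978501.00 + (892.75) = 337.46 mGal
Bouguer slab correction = 0.04193 × 2.66 × 2892.9 = 322.66 mGal
Simple Bouguer anomaly = 337.46 − (322.66) = 14.80 mGal

14.8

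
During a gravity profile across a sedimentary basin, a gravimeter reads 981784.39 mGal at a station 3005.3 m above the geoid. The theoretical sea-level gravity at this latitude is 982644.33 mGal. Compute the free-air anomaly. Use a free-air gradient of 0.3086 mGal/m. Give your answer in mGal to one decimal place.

Free-air correction = 0.3086 × 3005.3 = 927.44 mGal
Free-air anomaly = 981784.39 − 982644.33 + (927.44) = 67.50 mGal

67.5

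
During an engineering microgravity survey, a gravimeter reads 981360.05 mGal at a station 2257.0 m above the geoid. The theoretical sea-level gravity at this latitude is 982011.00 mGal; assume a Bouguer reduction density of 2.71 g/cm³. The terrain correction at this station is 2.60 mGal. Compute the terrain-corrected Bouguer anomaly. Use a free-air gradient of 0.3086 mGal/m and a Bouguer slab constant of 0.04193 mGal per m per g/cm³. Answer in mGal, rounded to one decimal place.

Free-air correction = 0.3086 × 2257.0 = 696.51 mGal
Free-air anomaly = 981360.05 − 982011.00 + (696.51) = 45.56 mGal
Bouguer slab correction = 0.04193 × 2.71 × 2257.0 = 256.46 mGal
Simple Bouguer anomaly = 45.56 − (256.46) = -210.90 mGal
Complete Bouguer anomaly = -210.90 + 2.60 = -208.30 mGal

-208.3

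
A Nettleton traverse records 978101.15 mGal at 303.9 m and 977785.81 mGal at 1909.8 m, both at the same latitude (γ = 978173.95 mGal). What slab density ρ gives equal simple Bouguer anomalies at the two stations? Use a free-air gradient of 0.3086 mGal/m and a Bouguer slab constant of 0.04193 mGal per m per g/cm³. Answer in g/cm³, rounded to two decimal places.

Δg_obs = 977785.81 − 978101.15 = -315.34 mGal over Δh = 1909.8 − 303.9 = 1605.9 m
Equal Bouguer anomalies ⇒ Δg_obs + (0.3086 − 0.04193ρ)·Δh = 0
0.3086 − 0.04193ρ = −Δg_obs/Δh = 0.19636
ρ = (0.3086 − 0.19636) / 0.04193 = 2.68 g/cm³

2.68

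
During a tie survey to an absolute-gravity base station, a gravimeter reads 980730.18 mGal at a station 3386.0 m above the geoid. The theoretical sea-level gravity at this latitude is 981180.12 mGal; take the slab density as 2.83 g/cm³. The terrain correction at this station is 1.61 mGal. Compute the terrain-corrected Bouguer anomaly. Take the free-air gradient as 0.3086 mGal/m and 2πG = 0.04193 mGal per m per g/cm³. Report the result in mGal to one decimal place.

Free-air correction = 0.3086 × 3386.0 = 1044.92 mGal
Free-air anomaly = 980730.18 − 981180.12 + (1044.92) = 594.98 mGal
Bouguer slab correction = 0.04193 × 2.83 × 3386.0 = 401.79 mGal
Simple Bouguer anomaly = 594.98 − (401.79) = 193.19 mGal
Complete Bouguer anomaly = 193.19 + 1.61 = 194.80 mGal

194.8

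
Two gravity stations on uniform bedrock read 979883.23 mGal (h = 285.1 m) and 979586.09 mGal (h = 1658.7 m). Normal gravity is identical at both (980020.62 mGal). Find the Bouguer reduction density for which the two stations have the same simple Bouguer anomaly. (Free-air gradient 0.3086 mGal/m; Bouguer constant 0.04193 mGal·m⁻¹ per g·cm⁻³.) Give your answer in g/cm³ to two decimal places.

Δg_obs = 979586.09 − 979883.23 = -297.14 mGal over Δh = 1658.7 − 285.1 = 1373.6 m
Equal Bouguer anomalies ⇒ Δg_obs + (0.3086 − 0.04193ρ)·Δh = 0
0.3086 − 0.04193ρ = −Δg_obs/Δh = 0.21632
ρ = (0.3086 − 0.21632) / 0.04193 = 2.20 g/cm³

2.20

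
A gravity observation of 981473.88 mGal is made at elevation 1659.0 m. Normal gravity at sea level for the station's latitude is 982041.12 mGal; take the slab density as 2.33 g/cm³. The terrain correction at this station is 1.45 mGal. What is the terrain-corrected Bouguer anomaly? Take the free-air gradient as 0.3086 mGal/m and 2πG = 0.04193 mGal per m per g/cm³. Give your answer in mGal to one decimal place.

Free-air correction = 0.3086 × 1659.0 = 511.97 mGal
Free-air anomaly = 981473.88 − 982041.12 + (511.97) = -55.27 mGal
Bouguer slab correction = 0.04193 × 2.33 × 1659.0 = 162.08 mGal
Simple Bouguer anomaly = -55.27 − (162.08) = -217.35 mGal
Complete Bouguer anomaly = -217.35 + 1.45 = -215.90 mGal

-215.9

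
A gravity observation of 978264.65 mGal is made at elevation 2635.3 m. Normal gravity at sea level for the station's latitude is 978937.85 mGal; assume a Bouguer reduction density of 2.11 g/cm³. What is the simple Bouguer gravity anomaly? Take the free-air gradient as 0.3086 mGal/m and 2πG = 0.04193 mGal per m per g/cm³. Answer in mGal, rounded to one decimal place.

Free-air correction = 0.3086 × 2635.3 = 813.25 mGal
Free-air anomaly = 978264.65 − 978937.85 + (813.25) = 140.05 mGal
Bouguer slab correction = 0.04193 × 2.11 × 2635.3 = 233.15 mGal
Simple Bouguer anomaly = 140.05 − (233.15) = -93.10 mGal

-93.1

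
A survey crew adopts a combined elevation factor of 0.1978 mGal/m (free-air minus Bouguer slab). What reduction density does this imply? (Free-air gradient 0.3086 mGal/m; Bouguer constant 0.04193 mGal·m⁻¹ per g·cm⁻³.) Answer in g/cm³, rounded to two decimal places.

0.1978 = 0.3086 − 0.04193 × ρ
ρ = (0.3086 − 0.1978) / 0.04193 = 2.64 g/cm³

2.64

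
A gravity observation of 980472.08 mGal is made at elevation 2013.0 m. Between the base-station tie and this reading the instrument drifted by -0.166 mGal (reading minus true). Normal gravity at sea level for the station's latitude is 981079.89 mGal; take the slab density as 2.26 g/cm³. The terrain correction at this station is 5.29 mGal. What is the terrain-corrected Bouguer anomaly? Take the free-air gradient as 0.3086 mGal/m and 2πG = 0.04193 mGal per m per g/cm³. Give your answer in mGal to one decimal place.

-171.9

Drift-corrected reading = 980472.08 − (-0.166) = 980472.246 mGal
Free-air correction = 0.3086 × 2013.0 = 621.21 mGal
Free-air anomaly = 980472.246 − 981079.89 + (621.21) = 13.566 mGal
Bouguer slab correction = 0.04193 × 2.26 × 2013.0 = 190.76 mGal
Simple Bouguer anomaly = 13.566 − (190.76) = -177.194 mGal
Complete Bouguer anomaly = -177.194 + 5.29 = -171.904 mGal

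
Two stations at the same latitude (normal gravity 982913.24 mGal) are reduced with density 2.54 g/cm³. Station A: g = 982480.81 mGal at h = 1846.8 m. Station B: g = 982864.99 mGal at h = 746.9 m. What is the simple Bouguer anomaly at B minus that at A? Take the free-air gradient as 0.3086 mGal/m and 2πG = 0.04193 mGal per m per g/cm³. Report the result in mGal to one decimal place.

161.9

Δg_SB(A) = 982480.81 − 982913.24 + 0.3086×1846.8 − 0.04193×2.54×1846.8 = -59.20 mGal
Δg_SB(B) = 982864.99 − 982913.24 + 0.3086×746.9 − 0.04193×2.54×746.9 = 102.70 mGal
Difference = 102.70 − (-59.20) = 161.90 mGal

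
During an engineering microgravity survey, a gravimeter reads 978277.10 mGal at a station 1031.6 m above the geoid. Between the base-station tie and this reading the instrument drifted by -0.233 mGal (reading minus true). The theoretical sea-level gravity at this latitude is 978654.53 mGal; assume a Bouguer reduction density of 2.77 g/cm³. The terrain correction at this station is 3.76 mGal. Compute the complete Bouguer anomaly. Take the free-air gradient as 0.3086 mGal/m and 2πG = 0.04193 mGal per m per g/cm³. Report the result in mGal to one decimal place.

-174.9

Drift-corrected reading = 978277.10 − (-0.233) = 978277.333 mGal
Free-air correction = 0.3086 × 1031.6 = 318.35 mGal
Free-air anomaly = 978277.333 − 978654.53 + (318.35) = -58.847 mGal
Bouguer slab correction = 0.04193 × 2.77 × 1031.6 = 119.82 mGal
Simple Bouguer anomaly = -58.847 − (119.82) = -178.667 mGal
Complete Bouguer anomaly = -178.667 + 3.76 = -174.907 mGal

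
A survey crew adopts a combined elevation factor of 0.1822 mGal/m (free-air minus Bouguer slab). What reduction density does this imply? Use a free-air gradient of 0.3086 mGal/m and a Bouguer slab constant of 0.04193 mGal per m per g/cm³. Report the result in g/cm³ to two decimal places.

0.1822 = 0.3086 − 0.04193 × ρ
ρ = (0.3086 − 0.1822) / 0.04193 = 3.01 g/cm³

3.01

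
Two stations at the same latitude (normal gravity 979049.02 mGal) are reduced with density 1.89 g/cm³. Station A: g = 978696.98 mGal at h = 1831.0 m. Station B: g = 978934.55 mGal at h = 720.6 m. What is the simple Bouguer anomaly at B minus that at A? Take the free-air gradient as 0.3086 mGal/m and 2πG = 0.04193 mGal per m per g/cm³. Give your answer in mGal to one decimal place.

-17.1

Δg_SB(A) = 978696.98 − 979049.02 + 0.3086×1831.0 − 0.04193×1.89×1831.0 = 67.90 mGal
Δg_SB(B) = 978934.55 − 979049.02 + 0.3086×720.6 − 0.04193×1.89×720.6 = 50.80 mGal
Difference = 50.80 − (67.90) = -17.10 mGal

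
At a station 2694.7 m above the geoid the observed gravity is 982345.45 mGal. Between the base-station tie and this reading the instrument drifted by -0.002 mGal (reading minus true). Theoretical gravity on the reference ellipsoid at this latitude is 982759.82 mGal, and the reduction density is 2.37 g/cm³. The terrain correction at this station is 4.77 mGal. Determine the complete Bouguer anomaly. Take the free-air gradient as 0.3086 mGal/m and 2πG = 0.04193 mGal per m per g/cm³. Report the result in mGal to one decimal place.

Drift-corrected reading = 982345.45 − (-0.002) = 982345.452 mGal
Free-air correction = 0.3086 × 2694.7 = 831.58 mGal
Free-air anomaly = 982345.452 − 982759.82 + (831.58) = 417.212 mGal
Bouguer slab correction = 0.04193 × 2.37 × 2694.7 = 267.78 mGal
Simple Bouguer anomaly = 417.212 − (267.78) = 149.432 mGal
Complete Bouguer anomaly = 149.432 + 4.77 = 154.202 mGal

154.2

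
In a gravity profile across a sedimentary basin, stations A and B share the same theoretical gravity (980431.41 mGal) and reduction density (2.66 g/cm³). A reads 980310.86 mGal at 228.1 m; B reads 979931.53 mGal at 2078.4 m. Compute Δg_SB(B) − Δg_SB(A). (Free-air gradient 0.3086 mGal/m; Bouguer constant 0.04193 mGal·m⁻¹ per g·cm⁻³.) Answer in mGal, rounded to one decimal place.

-14.7

Δg_SB(A) = 980310.86 − 980431.41 + 0.3086×228.1 − 0.04193×2.66×228.1 = -75.60 mGal
Δg_SB(B) = 979931.53 − 980431.41 + 0.3086×2078.4 − 0.04193×2.66×2078.4 = -90.30 mGal
Difference = -90.30 − (-75.60) = -14.70 mGal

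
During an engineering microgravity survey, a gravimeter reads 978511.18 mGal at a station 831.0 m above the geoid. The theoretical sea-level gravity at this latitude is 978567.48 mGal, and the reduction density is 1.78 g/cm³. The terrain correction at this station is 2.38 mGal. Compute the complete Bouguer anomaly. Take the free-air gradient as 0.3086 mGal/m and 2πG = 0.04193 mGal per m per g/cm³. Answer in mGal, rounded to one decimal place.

140.5

Free-air correction = 0.3086 × 831.0 = 256.45 mGal
Free-air anomaly = 978511.18 − 978567.48 + (256.45) = 200.15 mGal
Bouguer slab correction = 0.04193 × 1.78 × 831.0 = 62.02 mGal
Simple Bouguer anomaly = 200.15 − (62.02) = 138.13 mGal
Complete Bouguer anomaly = 138.13 + 2.38 = 140.51 mGal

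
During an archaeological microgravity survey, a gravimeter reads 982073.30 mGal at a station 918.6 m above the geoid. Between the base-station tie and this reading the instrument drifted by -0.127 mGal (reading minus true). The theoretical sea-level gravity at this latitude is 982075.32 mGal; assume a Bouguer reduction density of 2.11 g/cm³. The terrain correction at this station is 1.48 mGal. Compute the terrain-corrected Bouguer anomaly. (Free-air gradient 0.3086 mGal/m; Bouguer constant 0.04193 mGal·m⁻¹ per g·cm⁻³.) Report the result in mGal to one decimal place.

Drift-corrected reading = 982073.30 − (-0.127) = 982073.427 mGal
Free-air correction = 0.3086 × 918.6 = 283.48 mGal
Free-air anomaly = 982073.427 − 982075.32 + (283.48) = 281.587 mGal
Bouguer slab correction = 0.04193 × 2.11 × 918.6 = 81.27 mGal
Simple Bouguer anomaly = 281.587 − (81.27) = 200.317 mGal
Complete Bouguer anomaly = 200.317 + 1.48 = 201.797 mGal

201.8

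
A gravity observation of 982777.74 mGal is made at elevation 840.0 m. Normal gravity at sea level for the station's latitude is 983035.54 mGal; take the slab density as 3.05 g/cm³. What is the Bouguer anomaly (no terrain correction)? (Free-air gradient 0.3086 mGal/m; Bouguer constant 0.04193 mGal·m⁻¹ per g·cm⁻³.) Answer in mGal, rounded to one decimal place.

Free-air correction = 0.3086 × 840.0 = 259.22 mGal
Free-air anomaly = 982777.74 − 983035.54 + (259.22) = 1.42 mGal
Bouguer slab correction = 0.04193 × 3.05 × 840.0 = 107.42 mGal
Simple Bouguer anomaly = 1.42 − (107.42) = -106.00 mGal

-106.0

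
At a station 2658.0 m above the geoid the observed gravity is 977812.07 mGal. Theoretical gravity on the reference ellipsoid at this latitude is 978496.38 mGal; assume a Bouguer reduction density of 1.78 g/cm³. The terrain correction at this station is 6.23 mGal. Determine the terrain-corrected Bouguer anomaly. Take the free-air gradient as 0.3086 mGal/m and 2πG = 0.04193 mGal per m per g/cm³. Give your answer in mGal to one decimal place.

Free-air correction = 0.3086 × 2658.0 = 820.26 mGal
Free-air anomaly = 977812.07 − 978496.38 + (820.26) = 135.95 mGal
Bouguer slab correction = 0.04193 × 1.78 × 2658.0 = 198.38 mGal
Simple Bouguer anomaly = 135.95 − (198.38) = -62.43 mGal
Complete Bouguer anomaly = -62.43 + 6.23 = -56.20 mGal

-56.2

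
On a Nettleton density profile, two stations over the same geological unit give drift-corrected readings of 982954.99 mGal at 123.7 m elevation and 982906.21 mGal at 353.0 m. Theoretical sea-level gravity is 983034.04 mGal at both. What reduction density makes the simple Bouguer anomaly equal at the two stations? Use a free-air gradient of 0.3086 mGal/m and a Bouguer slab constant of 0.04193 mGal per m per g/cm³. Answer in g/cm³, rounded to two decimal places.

Δg_obs = 982906.21 − 982954.99 = -48.78 mGal over Δh = 353.0 − 123.7 = 229.3 m
Equal Bouguer anomalies ⇒ Δg_obs + (0.3086 − 0.04193ρ)·Δh = 0
0.3086 − 0.04193ρ = −Δg_obs/Δh = 0.21273
ρ = (0.3086 − 0.21273) / 0.04193 = 2.29 g/cm³

2.29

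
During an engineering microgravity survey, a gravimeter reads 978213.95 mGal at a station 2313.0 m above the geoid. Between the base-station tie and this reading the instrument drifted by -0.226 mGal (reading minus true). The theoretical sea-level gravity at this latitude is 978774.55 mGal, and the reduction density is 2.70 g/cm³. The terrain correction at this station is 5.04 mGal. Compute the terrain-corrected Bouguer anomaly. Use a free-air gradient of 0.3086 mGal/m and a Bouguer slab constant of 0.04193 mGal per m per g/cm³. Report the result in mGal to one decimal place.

-103.4

Drift-corrected reading = 978213.95 − (-0.226) = 978214.176 mGal
Free-air correction = 0.3086 × 2313.0 = 713.79 mGal
Free-air anomaly = 978214.176 − 978774.55 + (713.79) = 153.416 mGal
Bouguer slab correction = 0.04193 × 2.70 × 2313.0 = 261.86 mGal
Simple Bouguer anomaly = 153.416 − (261.86) = -108.444 mGal
Complete Bouguer anomaly = -108.444 + 5.04 = -103.404 mGal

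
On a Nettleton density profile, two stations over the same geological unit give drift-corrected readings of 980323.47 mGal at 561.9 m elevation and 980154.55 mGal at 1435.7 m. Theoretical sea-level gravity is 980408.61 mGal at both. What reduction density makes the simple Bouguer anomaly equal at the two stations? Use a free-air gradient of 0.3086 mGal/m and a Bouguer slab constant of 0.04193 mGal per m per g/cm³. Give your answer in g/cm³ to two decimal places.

Δg_obs = 980154.55 − 980323.47 = -168.92 mGal over Δh = 1435.7 − 561.9 = 873.8 m
Equal Bouguer anomalies ⇒ Δg_obs + (0.3086 − 0.04193ρ)·Δh = 0
0.3086 − 0.04193ρ = −Δg_obs/Δh = 0.19332
ρ = (0.3086 − 0.19332) / 0.04193 = 2.75 g/cm³

2.75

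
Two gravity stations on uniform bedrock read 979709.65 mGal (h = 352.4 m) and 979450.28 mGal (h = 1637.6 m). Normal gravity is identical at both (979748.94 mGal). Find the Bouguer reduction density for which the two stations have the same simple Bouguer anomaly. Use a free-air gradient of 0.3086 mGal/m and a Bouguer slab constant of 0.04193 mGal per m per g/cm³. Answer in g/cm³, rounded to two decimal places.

Δg_obs = 979450.28 − 979709.65 = -259.37 mGal over Δh = 1637.6 − 352.4 = 1285.2 m
Equal Bouguer anomalies ⇒ Δg_obs + (0.3086 − 0.04193ρ)·Δh = 0
0.3086 − 0.04193ρ = −Δg_obs/Δh = 0.20181
ρ = (0.3086 − 0.20181) / 0.04193 = 2.55 g/cm³

2.55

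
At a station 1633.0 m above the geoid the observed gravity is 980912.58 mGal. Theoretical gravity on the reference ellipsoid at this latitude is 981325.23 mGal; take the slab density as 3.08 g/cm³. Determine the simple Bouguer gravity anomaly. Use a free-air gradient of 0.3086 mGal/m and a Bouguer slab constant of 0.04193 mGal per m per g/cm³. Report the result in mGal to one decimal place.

Free-air correction = 0.3086 × 1633.0 = 503.94 mGal
Free-air anomaly = 980912.58 − 981325.23 + (503.94) = 91.29 mGal
Bouguer slab correction = 0.04193 × 3.08 × 1633.0 = 210.89 mGal
Simple Bouguer anomaly = 91.29 − (210.89) = -119.60 mGal

-119.6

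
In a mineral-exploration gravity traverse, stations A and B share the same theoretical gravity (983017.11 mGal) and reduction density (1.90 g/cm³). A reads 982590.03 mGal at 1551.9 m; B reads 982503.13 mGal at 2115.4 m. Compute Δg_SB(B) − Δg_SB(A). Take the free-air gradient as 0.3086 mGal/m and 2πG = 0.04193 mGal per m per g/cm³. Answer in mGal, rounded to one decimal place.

Δg_SB(A) = 982590.03 − 983017.11 + 0.3086×1551.9 − 0.04193×1.90×1551.9 = -71.80 mGal
Δg_SB(B) = 982503.13 − 983017.11 + 0.3086×2115.4 − 0.04193×1.90×2115.4 = -29.70 mGal
Difference = -29.70 − (-71.80) = 42.10 mGal

42.1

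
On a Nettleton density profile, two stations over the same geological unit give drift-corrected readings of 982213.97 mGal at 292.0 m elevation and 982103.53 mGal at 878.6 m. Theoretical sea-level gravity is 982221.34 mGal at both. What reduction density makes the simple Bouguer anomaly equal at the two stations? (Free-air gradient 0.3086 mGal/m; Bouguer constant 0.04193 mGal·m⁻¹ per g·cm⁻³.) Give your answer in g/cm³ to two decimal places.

2.87

Δg_obs = 982103.53 − 982213.97 = -110.44 mGal over Δh = 878.6 − 292.0 = 586.6 m
Equal Bouguer anomalies ⇒ Δg_obs + (0.3086 − 0.04193ρ)·Δh = 0
0.3086 − 0.04193ρ = −Δg_obs/Δh = 0.18827
ρ = (0.3086 − 0.18827) / 0.04193 = 2.87 g/cm³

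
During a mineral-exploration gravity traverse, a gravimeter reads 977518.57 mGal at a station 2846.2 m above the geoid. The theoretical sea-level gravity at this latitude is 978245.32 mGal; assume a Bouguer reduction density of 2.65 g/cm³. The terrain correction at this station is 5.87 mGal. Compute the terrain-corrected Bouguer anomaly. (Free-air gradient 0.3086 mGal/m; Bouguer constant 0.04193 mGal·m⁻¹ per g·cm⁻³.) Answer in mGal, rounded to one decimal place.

-158.8

Free-air correction = 0.3086 × 2846.2 = 878.34 mGal
Free-air anomaly = 977518.57 − 978245.32 + (878.34) = 151.59 mGal
Bouguer slab correction = 0.04193 × 2.65 × 2846.2 = 316.25 mGal
Simple Bouguer anomaly = 151.59 − (316.25) = -164.66 mGal
Complete Bouguer anomaly = -164.66 + 5.87 = -158.79 mGal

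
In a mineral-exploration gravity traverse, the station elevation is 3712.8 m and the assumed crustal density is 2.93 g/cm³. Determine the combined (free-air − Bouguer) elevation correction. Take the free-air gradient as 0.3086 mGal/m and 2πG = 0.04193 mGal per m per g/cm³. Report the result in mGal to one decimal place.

Combined gradient = 0.3086 − 0.04193 × 2.93 = 0.1857451 mGal/m
Combined elevation correction = 0.1857451 × 3712.8 = 689.6 mGal

689.6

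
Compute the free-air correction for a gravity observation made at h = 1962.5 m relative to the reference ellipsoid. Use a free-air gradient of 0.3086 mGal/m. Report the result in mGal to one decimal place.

Free-air correction = 0.3086 × 1962.5 = 605.6 mGal

605.6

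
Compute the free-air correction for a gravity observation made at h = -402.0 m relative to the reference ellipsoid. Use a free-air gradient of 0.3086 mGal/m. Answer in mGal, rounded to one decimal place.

Free-air correction = 0.3086 × -402.0 = -124.1 mGal

-124.1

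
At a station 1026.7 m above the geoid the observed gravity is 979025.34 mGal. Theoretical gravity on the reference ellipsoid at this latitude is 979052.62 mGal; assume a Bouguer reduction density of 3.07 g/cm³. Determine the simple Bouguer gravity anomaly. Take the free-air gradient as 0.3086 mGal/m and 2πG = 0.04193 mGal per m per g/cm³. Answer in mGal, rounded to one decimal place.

Free-air correction = 0.3086 × 1026.7 = 316.84 mGal
Free-air anomaly = 979025.34 − 979052.62 + (316.84) = 289.56 mGal
Bouguer slab correction = 0.04193 × 3.07 × 1026.7 = 132.16 mGal
Simple Bouguer anomaly = 289.56 − (132.16) = 157.40 mGal

157.4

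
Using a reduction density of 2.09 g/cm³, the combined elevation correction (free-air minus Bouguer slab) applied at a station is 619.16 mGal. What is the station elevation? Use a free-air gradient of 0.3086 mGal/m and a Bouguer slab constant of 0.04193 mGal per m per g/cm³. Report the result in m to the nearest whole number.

2802

Combined gradient = 0.3086 − 0.04193 × 2.09 = 0.2209663 mGal/m
h = 619.16 / 0.2209663 = 2802.06 m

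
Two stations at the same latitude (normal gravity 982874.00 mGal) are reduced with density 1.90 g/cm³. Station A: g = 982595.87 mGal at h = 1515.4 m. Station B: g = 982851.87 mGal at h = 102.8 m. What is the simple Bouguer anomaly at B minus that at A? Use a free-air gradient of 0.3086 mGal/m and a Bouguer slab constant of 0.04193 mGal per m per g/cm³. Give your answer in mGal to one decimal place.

Δg_SB(A) = 982595.87 − 982874.00 + 0.3086×1515.4 − 0.04193×1.90×1515.4 = 68.80 mGal
Δg_SB(B) = 982851.87 − 982874.00 + 0.3086×102.8 − 0.04193×1.90×102.8 = 1.40 mGal
Difference = 1.40 − (68.80) = -67.40 mGal

-67.4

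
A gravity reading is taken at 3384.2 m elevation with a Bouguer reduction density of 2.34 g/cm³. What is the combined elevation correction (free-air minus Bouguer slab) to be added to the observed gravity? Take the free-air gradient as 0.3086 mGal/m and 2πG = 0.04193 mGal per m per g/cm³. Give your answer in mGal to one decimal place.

Combined gradient = 0.3086 − 0.04193 × 2.34 = 0.2104838 mGal/m
Combined elevation correction = 0.2104838 × 3384.2 = 712.3 mGal

712.3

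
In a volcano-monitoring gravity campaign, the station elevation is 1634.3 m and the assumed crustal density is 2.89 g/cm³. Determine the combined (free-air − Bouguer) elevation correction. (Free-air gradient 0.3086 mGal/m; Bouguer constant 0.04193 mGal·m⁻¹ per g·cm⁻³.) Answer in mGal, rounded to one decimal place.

306.3

Combined gradient = 0.3086 − 0.04193 × 2.89 = 0.1874223 mGal/m
Combined elevation correction = 0.1874223 × 1634.3 = 306.3 mGal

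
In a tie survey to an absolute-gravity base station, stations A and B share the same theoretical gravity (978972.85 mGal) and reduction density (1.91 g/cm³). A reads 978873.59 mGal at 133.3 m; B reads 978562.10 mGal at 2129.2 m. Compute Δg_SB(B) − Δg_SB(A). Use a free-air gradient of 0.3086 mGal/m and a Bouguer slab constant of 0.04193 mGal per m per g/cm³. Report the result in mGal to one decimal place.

Δg_SB(A) = 978873.59 − 978972.85 + 0.3086×133.3 − 0.04193×1.91×133.3 = -68.80 mGal
Δg_SB(B) = 978562.10 − 978972.85 + 0.3086×2129.2 − 0.04193×1.91×2129.2 = 75.80 mGal
Difference = 75.80 − (-68.80) = 144.60 mGal

144.6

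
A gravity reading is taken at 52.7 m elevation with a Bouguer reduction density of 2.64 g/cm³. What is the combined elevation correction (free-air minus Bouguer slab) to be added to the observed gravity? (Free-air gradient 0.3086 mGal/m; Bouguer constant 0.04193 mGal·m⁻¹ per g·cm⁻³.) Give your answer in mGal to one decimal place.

10.4

Combined gradient = 0.3086 − 0.04193 × 2.64 = 0.1979048 mGal/m
Combined elevation correction = 0.1979048 × 52.7 = 10.4 mGal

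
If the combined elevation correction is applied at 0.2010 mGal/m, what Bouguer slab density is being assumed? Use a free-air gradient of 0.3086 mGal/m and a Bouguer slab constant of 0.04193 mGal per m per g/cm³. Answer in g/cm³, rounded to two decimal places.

0.2010 = 0.3086 − 0.04193 × ρ
ρ = (0.3086 − 0.2010) / 0.04193 = 2.57 g/cm³

2.57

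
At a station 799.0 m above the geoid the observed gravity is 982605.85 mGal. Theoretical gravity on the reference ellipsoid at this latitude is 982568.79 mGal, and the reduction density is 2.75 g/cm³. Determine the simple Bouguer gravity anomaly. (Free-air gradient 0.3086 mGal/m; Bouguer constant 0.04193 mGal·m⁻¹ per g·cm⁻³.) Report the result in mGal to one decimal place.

191.5

Free-air correction = 0.3086 × 799.0 = 246.57 mGal
Free-air anomaly = 982605.85 − 982568.79 + (246.57) = 283.63 mGal
Bouguer slab correction = 0.04193 × 2.75 × 799.0 = 92.13 mGal
Simple Bouguer anomaly = 283.63 − (92.13) = 191.50 mGal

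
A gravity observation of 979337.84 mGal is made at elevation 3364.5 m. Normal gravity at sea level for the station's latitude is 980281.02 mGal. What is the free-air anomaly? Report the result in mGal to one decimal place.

95.1

Free-air correction = 0.3086 × 3364.5 = 1038.28 mGal
Free-air anomaly = 979337.84 − 980281.02 + (1038.28) = 95.10 mGal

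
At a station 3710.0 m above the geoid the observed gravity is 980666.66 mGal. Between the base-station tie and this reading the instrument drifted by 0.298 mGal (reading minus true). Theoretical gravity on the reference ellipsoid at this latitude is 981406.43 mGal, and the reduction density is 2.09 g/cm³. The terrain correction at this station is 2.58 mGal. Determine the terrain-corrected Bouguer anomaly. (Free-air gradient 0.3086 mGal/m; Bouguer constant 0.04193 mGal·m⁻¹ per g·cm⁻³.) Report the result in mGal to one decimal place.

82.3

Drift-corrected reading = 980666.66 − (0.298) = 980666.362 mGal
Free-air correction = 0.3086 × 3710.0 = 1144.91 mGal
Free-air anomaly = 980666.362 − 981406.43 + (1144.91) = 404.842 mGal
Bouguer slab correction = 0.04193 × 2.09 × 3710.0 = 325.12 mGal
Simple Bouguer anomaly = 404.842 − (325.12) = 79.722 mGal
Complete Bouguer anomaly = 79.722 + 2.58 = 82.302 mGal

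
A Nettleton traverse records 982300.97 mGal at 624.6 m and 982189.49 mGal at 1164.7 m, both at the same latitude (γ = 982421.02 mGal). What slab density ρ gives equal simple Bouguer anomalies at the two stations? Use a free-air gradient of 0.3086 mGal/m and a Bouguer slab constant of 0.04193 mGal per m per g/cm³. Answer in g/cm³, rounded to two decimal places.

Δg_obs = 982189.49 − 982300.97 = -111.48 mGal over Δh = 1164.7 − 624.6 = 540.1 m
Equal Bouguer anomalies ⇒ Δg_obs + (0.3086 − 0.04193ρ)·Δh = 0
0.3086 − 0.04193ρ = −Δg_obs/Δh = 0.20641
ρ = (0.3086 − 0.20641) / 0.04193 = 2.44 g/cm³

2.44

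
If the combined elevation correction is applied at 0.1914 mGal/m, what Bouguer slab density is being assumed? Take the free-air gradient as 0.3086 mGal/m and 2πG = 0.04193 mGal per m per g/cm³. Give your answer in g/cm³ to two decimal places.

2.80

0.1914 = 0.3086 − 0.04193 × ρ
ρ = (0.3086 − 0.1914) / 0.04193 = 2.80 g/cm³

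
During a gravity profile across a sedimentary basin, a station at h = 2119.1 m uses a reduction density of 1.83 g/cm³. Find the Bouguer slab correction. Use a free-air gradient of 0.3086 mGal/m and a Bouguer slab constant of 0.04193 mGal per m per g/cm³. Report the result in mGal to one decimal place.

Bouguer slab correction = 0.04193 × 1.83 × 2119.1 = 162.6 mGal

162.6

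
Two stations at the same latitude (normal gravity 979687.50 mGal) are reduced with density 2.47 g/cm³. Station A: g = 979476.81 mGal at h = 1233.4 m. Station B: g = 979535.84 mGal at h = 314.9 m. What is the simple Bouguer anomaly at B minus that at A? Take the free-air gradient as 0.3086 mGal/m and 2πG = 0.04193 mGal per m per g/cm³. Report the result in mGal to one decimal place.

-129.3

Δg_SB(A) = 979476.81 − 979687.50 + 0.3086×1233.4 − 0.04193×2.47×1233.4 = 42.20 mGal
Δg_SB(B) = 979535.84 − 979687.50 + 0.3086×314.9 − 0.04193×2.47×314.9 = -87.10 mGal
Difference = -87.10 − (42.20) = -129.30 mGal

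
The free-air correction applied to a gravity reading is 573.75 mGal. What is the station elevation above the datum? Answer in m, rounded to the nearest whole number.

1859

h = 573.75 / 0.3086 = 1859.20 m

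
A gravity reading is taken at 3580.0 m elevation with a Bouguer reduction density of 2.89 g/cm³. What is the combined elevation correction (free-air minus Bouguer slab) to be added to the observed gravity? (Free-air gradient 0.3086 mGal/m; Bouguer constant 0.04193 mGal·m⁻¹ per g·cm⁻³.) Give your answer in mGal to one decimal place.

Combined gradient = 0.3086 − 0.04193 × 2.89 = 0.1874223 mGal/m
Combined elevation correction = 0.1874223 × 3580.0 = 671.0 mGal

671.0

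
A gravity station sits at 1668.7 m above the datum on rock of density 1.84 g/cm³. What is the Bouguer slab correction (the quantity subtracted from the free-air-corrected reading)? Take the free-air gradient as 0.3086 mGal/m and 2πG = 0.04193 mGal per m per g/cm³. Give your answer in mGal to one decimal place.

128.7

Bouguer slab correction = 0.04193 × 1.84 × 1668.7 = 128.7 mGal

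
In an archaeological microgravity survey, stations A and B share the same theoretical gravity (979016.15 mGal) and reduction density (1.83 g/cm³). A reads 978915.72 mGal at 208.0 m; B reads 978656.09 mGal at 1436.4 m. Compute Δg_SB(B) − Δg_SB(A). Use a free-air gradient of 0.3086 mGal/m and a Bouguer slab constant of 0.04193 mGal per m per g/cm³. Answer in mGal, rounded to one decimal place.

25.2

Δg_SB(A) = 978915.72 − 979016.15 + 0.3086×208.0 − 0.04193×1.83×208.0 = -52.20 mGal
Δg_SB(B) = 978656.09 − 979016.15 + 0.3086×1436.4 − 0.04193×1.83×1436.4 = -27.00 mGal
Difference = -27.00 − (-52.20) = 25.20 mGal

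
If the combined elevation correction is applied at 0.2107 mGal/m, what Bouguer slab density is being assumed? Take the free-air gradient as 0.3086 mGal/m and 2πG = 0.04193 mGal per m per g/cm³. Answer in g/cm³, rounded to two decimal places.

2.33

0.2107 = 0.3086 − 0.04193 × ρ
ρ = (0.3086 − 0.2107) / 0.04193 = 2.33 g/cm³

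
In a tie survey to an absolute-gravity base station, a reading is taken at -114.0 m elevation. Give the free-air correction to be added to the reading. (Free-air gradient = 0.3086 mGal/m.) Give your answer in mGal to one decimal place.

Free-air correction = 0.3086 × -114.0 = -35.2 mGal

-35.2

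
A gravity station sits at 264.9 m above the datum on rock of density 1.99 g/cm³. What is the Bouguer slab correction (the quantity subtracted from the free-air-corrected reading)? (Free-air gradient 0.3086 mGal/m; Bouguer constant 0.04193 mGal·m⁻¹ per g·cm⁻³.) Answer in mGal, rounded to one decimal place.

Bouguer slab correction = 0.04193 × 1.99 × 264.9 = 22.1 mGal

22.1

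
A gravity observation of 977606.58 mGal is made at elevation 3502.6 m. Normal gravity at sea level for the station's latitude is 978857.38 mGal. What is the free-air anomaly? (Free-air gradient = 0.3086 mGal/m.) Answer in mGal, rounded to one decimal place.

Free-air correction = 0.3086 × 3502.6 = 1080.90 mGal
Free-air anomaly = 977606.58 − 978857.38 + (1080.90) = -169.90 mGal

-169.9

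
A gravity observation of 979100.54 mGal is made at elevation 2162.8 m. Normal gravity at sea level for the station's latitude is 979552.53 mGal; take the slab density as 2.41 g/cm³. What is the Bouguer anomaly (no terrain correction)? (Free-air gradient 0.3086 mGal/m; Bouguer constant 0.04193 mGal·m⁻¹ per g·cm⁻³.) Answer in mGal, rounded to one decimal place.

-3.1

Free-air correction = 0.3086 × 2162.8 = 667.44 mGal
Free-air anomaly = 979100.54 − 979552.53 + (667.44) = 215.45 mGal
Bouguer slab correction = 0.04193 × 2.41 × 2162.8 = 218.55 mGal
Simple Bouguer anomaly = 215.45 − (218.55) = -3.10 mGal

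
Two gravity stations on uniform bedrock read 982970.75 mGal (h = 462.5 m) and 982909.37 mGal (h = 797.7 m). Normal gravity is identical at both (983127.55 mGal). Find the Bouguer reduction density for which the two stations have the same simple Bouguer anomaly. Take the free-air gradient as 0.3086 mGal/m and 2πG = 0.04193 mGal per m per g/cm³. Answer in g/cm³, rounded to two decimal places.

2.99

Δg_obs = 982909.37 − 982970.75 = -61.38 mGal over Δh = 797.7 − 462.5 = 335.2 m
Equal Bouguer anomalies ⇒ Δg_obs + (0.3086 − 0.04193ρ)·Δh = 0
0.3086 − 0.04193ρ = −Δg_obs/Δh = 0.18311
ρ = (0.3086 − 0.18311) / 0.04193 = 2.99 g/cm³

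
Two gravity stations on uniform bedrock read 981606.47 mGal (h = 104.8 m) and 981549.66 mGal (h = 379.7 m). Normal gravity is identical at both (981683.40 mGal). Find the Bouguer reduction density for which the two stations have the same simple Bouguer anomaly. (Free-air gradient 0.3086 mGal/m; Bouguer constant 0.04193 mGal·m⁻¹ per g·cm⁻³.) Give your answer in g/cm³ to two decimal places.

2.43

Δg_obs = 981549.66 − 981606.47 = -56.81 mGal over Δh = 379.7 − 104.8 = 274.9 m
Equal Bouguer anomalies ⇒ Δg_obs + (0.3086 − 0.04193ρ)·Δh = 0
0.3086 − 0.04193ρ = −Δg_obs/Δh = 0.20666
ρ = (0.3086 − 0.20666) / 0.04193 = 2.43 g/cm³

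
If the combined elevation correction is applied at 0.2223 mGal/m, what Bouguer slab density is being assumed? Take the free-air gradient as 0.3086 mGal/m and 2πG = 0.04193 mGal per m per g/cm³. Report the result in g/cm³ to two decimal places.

0.2223 = 0.3086 − 0.04193 × ρ
ρ = (0.3086 − 0.2223) / 0.04193 = 2.06 g/cm³

2.06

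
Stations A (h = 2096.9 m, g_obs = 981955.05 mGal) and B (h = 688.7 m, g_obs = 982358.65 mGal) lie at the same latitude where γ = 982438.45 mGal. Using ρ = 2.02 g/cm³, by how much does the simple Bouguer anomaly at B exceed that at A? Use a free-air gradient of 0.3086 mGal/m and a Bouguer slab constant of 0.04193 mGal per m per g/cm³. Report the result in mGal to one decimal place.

88.3

Δg_SB(A) = 981955.05 − 982438.45 + 0.3086×2096.9 − 0.04193×2.02×2096.9 = -13.90 mGal
Δg_SB(B) = 982358.65 − 982438.45 + 0.3086×688.7 − 0.04193×2.02×688.7 = 74.40 mGal
Difference = 74.40 − (-13.90) = 88.30 mGal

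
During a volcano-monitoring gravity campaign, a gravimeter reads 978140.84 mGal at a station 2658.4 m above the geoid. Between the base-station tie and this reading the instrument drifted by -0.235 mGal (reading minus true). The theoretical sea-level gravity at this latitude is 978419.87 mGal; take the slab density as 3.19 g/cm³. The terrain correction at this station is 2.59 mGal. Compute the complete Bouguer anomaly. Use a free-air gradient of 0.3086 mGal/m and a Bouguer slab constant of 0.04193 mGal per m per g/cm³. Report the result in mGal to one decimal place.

188.6

Drift-corrected reading = 978140.84 − (-0.235) = 978141.075 mGal
Free-air correction = 0.3086 × 2658.4 = 820.38 mGal
Free-air anomaly = 978141.075 − 978419.87 + (820.38) = 541.585 mGal
Bouguer slab correction = 0.04193 × 3.19 × 2658.4 = 355.58 mGal
Simple Bouguer anomaly = 541.585 − (355.58) = 186.005 mGal
Complete Bouguer anomaly = 186.005 + 2.59 = 188.595 mGal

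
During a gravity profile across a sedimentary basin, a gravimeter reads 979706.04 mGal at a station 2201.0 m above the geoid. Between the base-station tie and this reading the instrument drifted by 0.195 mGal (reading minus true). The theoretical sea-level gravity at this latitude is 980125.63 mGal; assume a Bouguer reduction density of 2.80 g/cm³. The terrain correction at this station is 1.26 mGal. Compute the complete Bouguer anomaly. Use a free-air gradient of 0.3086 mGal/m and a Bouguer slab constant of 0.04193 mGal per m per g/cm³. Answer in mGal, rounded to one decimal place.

2.3

Drift-corrected reading = 979706.04 − (0.195) = 979705.845 mGal
Free-air correction = 0.3086 × 2201.0 = 679.23 mGal
Free-air anomaly = 979705.845 − 980125.63 + (679.23) = 259.445 mGal
Bouguer slab correction = 0.04193 × 2.80 × 2201.0 = 258.41 mGal
Simple Bouguer anomaly = 259.445 − (258.41) = 1.035 mGal
Complete Bouguer anomaly = 1.035 + 1.26 = 2.295 mGal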